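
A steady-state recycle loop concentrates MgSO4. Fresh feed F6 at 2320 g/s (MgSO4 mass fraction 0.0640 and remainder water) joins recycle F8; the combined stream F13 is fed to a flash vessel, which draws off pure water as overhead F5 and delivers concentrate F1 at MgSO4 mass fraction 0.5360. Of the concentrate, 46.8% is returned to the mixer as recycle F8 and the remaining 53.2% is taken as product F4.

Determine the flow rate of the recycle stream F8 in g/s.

243.7 g/s

Overall MgSO4 balance (none leaves overhead): MgSO4 in fresh feed = MgSO4 in product, i.e. 2320×0.064 = (1−0.468)·F1·0.536.
F1 = 148.48/(0.536×0.532) = 520.7 g/s.
Recycle F8 = 0.468×520.7 = 243.69 g/s.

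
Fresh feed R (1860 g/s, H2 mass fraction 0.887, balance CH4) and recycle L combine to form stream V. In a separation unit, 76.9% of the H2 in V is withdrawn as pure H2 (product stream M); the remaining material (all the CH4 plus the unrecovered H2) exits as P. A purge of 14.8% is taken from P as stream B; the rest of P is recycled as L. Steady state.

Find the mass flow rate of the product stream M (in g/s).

1580 g/s

H2 in V: m_A = 1860×0.887 + (1−0.148)·(1−0.769)·m_A, so m_A = 1649.8/0.8032 = 2054.1 g/s.
Product M = 0.769×2054.1 = 1579.6 g/s.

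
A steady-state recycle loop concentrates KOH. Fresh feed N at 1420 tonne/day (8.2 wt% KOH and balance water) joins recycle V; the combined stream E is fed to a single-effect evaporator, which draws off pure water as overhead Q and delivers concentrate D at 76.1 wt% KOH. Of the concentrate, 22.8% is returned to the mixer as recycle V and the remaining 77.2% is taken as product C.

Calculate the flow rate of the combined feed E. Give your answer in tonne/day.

1465 tonne/day

Overall KOH balance (none leaves overhead): KOH in fresh feed = KOH in product, i.e. 1420×0.082 = (1−0.228)·D·0.761.
D = 116.44/(0.761×0.772) = 198.2 tonne/day.
Recycle V = 0.228×198.2 = 45.189 tonne/day.
Combined feed E = 1420 + 45.189 = 1465.2 tonne/day.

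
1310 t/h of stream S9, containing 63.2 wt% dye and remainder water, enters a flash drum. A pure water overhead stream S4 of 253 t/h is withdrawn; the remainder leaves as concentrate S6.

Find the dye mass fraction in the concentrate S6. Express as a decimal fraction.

0.7833

dye is not removed: 1310×0.632 = 827.92 t/h of dye enters S6.
Concentrate = 1310 − 253 = 1057 t/h.
Mass fraction = 827.92/1057 = 0.7833.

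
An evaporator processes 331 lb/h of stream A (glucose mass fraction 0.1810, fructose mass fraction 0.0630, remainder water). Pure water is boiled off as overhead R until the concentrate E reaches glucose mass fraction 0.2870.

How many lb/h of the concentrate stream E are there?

glucose is conserved: 331×0.181 = 59.911 lb/h all reports to the concentrate.
Concentrate = 59.911/(target fraction) = 208.75 lb/h.

208.7 lb/h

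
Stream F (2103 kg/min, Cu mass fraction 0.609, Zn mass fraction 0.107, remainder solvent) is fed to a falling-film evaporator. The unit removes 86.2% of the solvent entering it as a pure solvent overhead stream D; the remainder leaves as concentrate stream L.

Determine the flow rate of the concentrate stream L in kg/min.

solvent entering = 2103×0.284 = 597.25 kg/min; overhead removed = 0.862×597.25 = 514.83 kg/min.
Concentrate = 2103 − 514.83 = 1588.2 kg/min.

1588 kg/min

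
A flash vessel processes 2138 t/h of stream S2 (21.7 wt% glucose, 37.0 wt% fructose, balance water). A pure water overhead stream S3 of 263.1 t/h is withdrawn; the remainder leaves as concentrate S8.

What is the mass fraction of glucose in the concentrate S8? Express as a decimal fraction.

0.247

glucose is not removed: 2138×0.217 = 463.95 t/h of glucose enters S8.
Concentrate = 2138 − 263.1 = 1874.9 t/h.
Mass fraction = 463.95/1874.9 = 0.247.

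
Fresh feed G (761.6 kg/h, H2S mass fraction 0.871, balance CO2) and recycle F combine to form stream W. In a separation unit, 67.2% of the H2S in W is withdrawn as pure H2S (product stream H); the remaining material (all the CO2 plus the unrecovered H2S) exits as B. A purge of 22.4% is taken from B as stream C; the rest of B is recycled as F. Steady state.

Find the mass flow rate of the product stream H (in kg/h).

H2S in W: m_A = 761.6×0.871 + (1−0.224)·(1−0.672)·m_A, so m_A = 663.35/0.7455 = 889.84 kg/h.
Product H = 0.672×889.84 = 597.98 kg/h.

598 kg/h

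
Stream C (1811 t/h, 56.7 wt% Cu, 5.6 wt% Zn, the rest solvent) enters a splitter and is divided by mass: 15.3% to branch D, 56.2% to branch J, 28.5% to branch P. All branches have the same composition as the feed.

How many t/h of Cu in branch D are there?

Branch D total = 0.153×1811 = 277.08 t/h.
Cu in D = 0.567×277.08 = 157.11 t/h.

157.1 t/h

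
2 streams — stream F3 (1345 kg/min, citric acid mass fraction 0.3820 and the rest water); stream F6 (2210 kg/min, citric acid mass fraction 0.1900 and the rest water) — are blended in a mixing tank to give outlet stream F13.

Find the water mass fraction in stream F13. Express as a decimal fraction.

0.7374

Total flow out = 1345 + 2210 = 3555 kg/min.
water in = 1345×0.618 + 2210×0.810 = 2621.3 kg/min.
water mass fraction in F13 = 2621.3/3555 = 0.7374.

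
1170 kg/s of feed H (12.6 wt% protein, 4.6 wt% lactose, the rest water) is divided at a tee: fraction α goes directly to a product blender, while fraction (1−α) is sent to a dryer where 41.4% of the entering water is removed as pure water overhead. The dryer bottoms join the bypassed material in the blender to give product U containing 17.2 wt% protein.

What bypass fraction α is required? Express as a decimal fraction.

All 1170×0.126 = 147.42 kg/s of protein reaches U, so U = 147.42/0.172 = 857.09 kg/s and vapour = 312.91 kg/s.
The evaporator receives (1−α)·1170 of feed at 0.828 water and removes 0.414 of that water:
0.414×0.828×(1−α)×1170 = 312.91
(1−α) = 312.91/401.07 = 0.7802;  α = 0.2198.

0.220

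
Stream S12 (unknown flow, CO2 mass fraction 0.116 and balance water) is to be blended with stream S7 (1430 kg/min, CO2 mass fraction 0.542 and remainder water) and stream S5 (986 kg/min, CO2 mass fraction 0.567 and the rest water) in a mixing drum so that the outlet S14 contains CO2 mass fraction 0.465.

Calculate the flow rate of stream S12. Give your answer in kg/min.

603.7 kg/min

Let S12 be the unknown flow. Total out = 2416 + S12.
CO2 balance: 1334.1 + 0.116·S12 = 0.465·(2416 + S12)
(0.116 − 0.465)·S12 = 0.465×2416 − 1334.1 = -210.68
S12 = -210.68 / -0.349 = 603.67 kg/min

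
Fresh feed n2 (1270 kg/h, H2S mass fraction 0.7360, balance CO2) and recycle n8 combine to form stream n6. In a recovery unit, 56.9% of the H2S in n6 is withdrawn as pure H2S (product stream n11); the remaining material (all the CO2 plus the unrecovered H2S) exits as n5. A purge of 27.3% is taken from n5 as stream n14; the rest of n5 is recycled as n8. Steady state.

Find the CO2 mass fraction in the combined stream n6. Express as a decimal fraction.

CO2 enters only via n2 and leaves only via the purge: 1270×0.264 = 0.273×(CO2 in n5), and the recovery unit passes all CO2, so CO2 in n6 = CO2 in n5 = 1228.1 kg/h.
H2S in n6: m_A = 1270×0.736 + (1−0.273)·(1−0.569)·m_A, so m_A = 934.72/0.6867 = 1361.2 kg/h.
n6 = 1361.2 + 1228.1 = 2589.4 kg/h.
CO2 fraction in n6 = 1228.1/2589.4 = 0.4743.

0.4743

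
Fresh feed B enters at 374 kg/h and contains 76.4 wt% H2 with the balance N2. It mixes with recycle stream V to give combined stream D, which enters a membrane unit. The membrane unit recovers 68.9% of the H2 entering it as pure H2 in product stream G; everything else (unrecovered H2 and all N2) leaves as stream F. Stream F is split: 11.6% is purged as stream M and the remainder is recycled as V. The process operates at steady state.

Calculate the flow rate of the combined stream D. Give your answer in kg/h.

N2 enters only via B and leaves only via the purge: 374×0.236 = 0.116×(N2 in F), and the membrane unit passes all N2, so N2 in D = N2 in F = 760.9 kg/h.
H2 in D: m_A = 374×0.764 + (1−0.116)·(1−0.689)·m_A, so m_A = 285.74/0.7251 = 394.08 kg/h.
D = 394.08 + 760.9 = 1155 kg/h.

1155 kg/h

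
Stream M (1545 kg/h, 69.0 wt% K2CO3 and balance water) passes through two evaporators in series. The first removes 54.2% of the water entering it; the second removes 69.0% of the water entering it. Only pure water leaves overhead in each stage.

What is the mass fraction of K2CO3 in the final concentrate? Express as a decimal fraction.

water in feed = 1545×0.310 = 478.95 kg/h.
After stage 1: water left = (1−0.542)×478.95 = 219.36; stream total = 1285.4 kg/h.
After stage 2: water left = (1−0.690)×219.36 = 68.001; final concentrate = 1134.1 kg/h.
K2CO3 fraction = 1066/1134.1 = 0.9400.

0.9400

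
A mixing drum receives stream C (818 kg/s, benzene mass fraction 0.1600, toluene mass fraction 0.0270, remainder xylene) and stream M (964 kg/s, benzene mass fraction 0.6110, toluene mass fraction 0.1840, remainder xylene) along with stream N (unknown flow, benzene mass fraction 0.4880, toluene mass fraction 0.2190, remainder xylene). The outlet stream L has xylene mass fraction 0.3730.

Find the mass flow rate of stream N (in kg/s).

Let N be the unknown flow. Total out = 1782 + N.
xylene balance: 862.65 + 0.293·N = 0.373·(1782 + N)
(0.293 − 0.373)·N = 0.373×1782 − 862.65 = -197.97
N = -197.97 / -0.080 = 2474.6 kg/s

2475 kg/s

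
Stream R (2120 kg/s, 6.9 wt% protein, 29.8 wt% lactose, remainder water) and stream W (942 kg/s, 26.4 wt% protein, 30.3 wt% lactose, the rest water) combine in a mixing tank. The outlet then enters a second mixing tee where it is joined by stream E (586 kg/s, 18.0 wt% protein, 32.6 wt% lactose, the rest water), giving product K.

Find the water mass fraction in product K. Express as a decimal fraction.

Overall, product flow = 3648 kg/s.
water in = 2120×0.633 + 942×0.433 + 586×0.494 = 2039.3 kg/s.
water fraction in K = 0.559.

0.559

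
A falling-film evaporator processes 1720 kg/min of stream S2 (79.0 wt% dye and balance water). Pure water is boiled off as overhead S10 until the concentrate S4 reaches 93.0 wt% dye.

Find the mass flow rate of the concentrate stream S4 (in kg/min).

1461 kg/min

dye is conserved: 1720×0.790 = 1358.8 kg/min all reports to the concentrate.
Concentrate = 1358.8/(target fraction) = 1461.1 kg/min.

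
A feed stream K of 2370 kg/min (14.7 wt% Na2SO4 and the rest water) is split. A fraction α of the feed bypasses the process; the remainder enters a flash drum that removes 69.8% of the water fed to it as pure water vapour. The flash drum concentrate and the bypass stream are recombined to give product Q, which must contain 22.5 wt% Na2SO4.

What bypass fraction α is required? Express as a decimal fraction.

0.418

All 2370×0.147 = 348.39 kg/min of Na2SO4 reaches Q, so Q = 348.39/0.225 = 1548.4 kg/min and vapour = 821.6 kg/min.
The evaporator receives (1−α)·2370 of feed at 0.853 water and removes 0.698 of that water:
0.698×0.853×(1−α)×2370 = 821.6
(1−α) = 821.6/1411.1 = 0.5822;  α = 0.4178.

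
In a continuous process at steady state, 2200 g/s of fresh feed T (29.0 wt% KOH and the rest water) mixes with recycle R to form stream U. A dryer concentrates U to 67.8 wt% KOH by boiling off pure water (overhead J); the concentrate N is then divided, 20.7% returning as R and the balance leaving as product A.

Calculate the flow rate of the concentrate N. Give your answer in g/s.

Overall KOH balance (none leaves overhead): KOH in fresh feed = KOH in product, i.e. 2200×0.290 = (1−0.207)·N·0.678.
N = 638/(0.678×0.793) = 1186.6 g/s.

1187 g/s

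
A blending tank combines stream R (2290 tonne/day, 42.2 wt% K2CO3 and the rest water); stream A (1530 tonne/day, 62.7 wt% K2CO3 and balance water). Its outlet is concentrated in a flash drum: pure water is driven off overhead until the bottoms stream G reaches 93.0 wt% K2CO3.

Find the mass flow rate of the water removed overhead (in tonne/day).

K2CO3 entering = 2290×0.422 + 1530×0.627 = 1925.7 tonne/day.
All K2CO3 reports to G, so G = 1925.7/0.930 = 2070.6 tonne/day.
Total feed = 3820 tonne/day; overhead = 3820 − 2070.6 = 1749.4 tonne/day.

1749 tonne/day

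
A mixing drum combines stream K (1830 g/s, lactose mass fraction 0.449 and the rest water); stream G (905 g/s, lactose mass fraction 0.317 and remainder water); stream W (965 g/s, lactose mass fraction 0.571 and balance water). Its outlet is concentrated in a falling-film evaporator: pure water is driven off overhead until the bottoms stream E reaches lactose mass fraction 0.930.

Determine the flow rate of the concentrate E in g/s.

1784 g/s

lactose entering = 1830×0.449 + 905×0.317 + 965×0.571 = 1659.6 g/s.
All lactose reports to E, so E = 1659.6/0.930 = 1784.5 g/s.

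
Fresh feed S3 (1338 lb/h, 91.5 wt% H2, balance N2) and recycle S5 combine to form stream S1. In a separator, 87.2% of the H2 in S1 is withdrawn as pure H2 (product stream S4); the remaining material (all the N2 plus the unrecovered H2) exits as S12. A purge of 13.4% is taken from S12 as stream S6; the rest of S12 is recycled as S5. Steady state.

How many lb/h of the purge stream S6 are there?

137.3 lb/h

N2 enters only via S3 and leaves only via the purge: 1338×0.085 = 0.134×(N2 in S12), and the separator passes all N2, so N2 in S1 = N2 in S12 = 848.73 lb/h.
H2 in S1: m_A = 1338×0.915 + (1−0.134)·(1−0.872)·m_A, so m_A = 1224.3/0.8892 = 1376.9 lb/h.
S12 = (1−0.872)×1376.9 + 848.73 = 1025 lb/h.
Purge S6 = 0.134×1025 = 137.35 lb/h.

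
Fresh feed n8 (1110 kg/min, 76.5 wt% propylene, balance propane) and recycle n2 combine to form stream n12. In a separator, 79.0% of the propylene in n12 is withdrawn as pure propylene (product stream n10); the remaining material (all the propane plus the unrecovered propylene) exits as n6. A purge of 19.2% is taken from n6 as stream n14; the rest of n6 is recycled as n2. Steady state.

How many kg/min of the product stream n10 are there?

807.9 kg/min

propylene in n12: m_A = 1110×0.765 + (1−0.192)·(1−0.790)·m_A, so m_A = 849.15/0.8303 = 1022.7 kg/min.
Product n10 = 0.790×1022.7 = 807.92 kg/min.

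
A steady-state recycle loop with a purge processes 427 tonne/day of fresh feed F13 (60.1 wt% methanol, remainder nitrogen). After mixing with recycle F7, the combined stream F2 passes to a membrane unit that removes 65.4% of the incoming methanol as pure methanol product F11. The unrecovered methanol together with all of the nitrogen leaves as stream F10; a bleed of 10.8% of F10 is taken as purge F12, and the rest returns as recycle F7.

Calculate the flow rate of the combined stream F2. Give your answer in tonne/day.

nitrogen enters only via F13 and leaves only via the purge: 427×0.399 = 0.108×(nitrogen in F10), and the membrane unit passes all nitrogen, so nitrogen in F2 = nitrogen in F10 = 1577.5 tonne/day.
methanol in F2: m_A = 427×0.601 + (1−0.108)·(1−0.654)·m_A, so m_A = 256.63/0.6914 = 371.19 tonne/day.
F2 = 371.19 + 1577.5 = 1948.7 tonne/day.

1949 tonne/day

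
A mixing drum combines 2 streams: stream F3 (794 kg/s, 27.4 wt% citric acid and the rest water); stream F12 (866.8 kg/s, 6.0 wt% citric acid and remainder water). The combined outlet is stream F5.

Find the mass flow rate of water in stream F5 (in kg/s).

water out = water in = 794×0.726 + 866.8×0.940 = 1391.2 kg/s.

1391 kg/s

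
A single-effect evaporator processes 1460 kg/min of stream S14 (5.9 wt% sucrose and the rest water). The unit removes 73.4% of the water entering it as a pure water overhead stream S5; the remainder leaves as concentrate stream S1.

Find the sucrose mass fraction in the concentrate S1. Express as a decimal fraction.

0.1907

sucrose is not removed: 1460×0.059 = 86.14 kg/min of sucrose enters S1.
water entering = 1460×0.941 = 1373.9 kg/min; overhead removed = 0.734×1373.9 = 1008.4 kg/min.
Concentrate = 1460 − 1008.4 = 451.59 kg/min.
Mass fraction = 86.14/451.59 = 0.1907.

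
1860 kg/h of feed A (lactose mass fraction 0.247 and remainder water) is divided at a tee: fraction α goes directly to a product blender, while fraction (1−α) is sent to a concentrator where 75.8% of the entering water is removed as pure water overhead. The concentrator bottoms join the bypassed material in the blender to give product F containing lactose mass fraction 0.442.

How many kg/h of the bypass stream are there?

All 1860×0.247 = 459.42 kg/h of lactose reaches F, so F = 459.42/0.442 = 1039.4 kg/h and vapour = 820.59 kg/h.
The evaporator receives (1−α)·1860 of feed at 0.753 water and removes 0.758 of that water:
0.758×0.753×(1−α)×1860 = 820.59
(1−α) = 820.59/1061.6 = 0.7729;  α = 0.2271.
Bypass flow = 0.2271×1860 = 422.32 kg/h.

422.3 kg/h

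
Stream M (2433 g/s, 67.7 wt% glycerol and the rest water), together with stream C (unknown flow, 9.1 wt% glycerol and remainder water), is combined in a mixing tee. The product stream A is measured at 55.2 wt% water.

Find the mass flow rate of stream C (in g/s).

Let C be the unknown flow. Total out = 2433 + C.
water balance: 785.86 + 0.909·C = 0.552·(2433 + C)
(0.909 − 0.552)·C = 0.552×2433 − 785.86 = 557.16
C = 557.16 / 0.357 = 1560.7 g/s

1561 g/s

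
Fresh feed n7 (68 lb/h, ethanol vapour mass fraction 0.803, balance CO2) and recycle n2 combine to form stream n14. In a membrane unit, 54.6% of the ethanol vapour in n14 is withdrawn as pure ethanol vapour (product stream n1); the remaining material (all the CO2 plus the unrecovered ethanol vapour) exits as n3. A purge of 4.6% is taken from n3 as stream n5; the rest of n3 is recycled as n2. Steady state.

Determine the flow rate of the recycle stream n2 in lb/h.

319.5 lb/h

CO2 enters only via n7 and leaves only via the purge: 68×0.197 = 0.046×(CO2 in n3), and the membrane unit passes all CO2, so CO2 in n14 = CO2 in n3 = 291.22 lb/h.
ethanol vapour in n14: m_A = 68×0.803 + (1−0.046)·(1−0.546)·m_A, so m_A = 54.604/0.5669 = 96.323 lb/h.
n3 = (1−0.546)×96.323 + 291.22 = 334.95 lb/h.
Recycle n2 = (1−0.046)×334.95 = 319.54 lb/h.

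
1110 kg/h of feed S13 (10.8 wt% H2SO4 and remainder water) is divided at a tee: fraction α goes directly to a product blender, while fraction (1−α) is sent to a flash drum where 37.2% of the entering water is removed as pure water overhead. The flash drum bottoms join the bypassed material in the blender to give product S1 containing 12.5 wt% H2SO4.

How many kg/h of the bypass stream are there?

All 1110×0.108 = 119.88 kg/h of H2SO4 reaches S1, so S1 = 119.88/0.125 = 959.04 kg/h and vapour = 150.96 kg/h.
The evaporator receives (1−α)·1110 of feed at 0.892 water and removes 0.372 of that water:
0.372×0.892×(1−α)×1110 = 150.96
(1−α) = 150.96/368.32 = 0.4099;  α = 0.5901.
Bypass flow = 0.5901×1110 = 655.06 kg/h.

655.1 kg/h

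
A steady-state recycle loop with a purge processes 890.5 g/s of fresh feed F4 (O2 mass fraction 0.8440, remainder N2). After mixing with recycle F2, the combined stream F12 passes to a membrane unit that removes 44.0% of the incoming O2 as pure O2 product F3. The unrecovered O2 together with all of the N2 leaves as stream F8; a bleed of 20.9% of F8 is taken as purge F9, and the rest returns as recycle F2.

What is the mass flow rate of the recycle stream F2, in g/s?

1123 g/s

N2 enters only via F4 and leaves only via the purge: 890.5×0.156 = 0.209×(N2 in F8), and the membrane unit passes all N2, so N2 in F12 = N2 in F8 = 664.68 g/s.
O2 in F12: m_A = 890.5×0.844 + (1−0.209)·(1−0.440)·m_A, so m_A = 751.58/0.5570 = 1349.2 g/s.
F8 = (1−0.440)×1349.2 + 664.68 = 1420.3 g/s.
Recycle F2 = (1−0.209)×1420.3 = 1123.4 g/s.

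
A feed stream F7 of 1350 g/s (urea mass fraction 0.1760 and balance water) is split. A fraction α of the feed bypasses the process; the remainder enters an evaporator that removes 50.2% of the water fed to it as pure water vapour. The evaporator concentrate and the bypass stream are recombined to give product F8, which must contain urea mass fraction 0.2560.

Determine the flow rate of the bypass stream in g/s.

330.1 g/s

All 1350×0.176 = 237.6 g/s of urea reaches F8, so F8 = 237.6/0.256 = 928.12 g/s and vapour = 421.88 g/s.
The evaporator receives (1−α)·1350 of feed at 0.824 water and removes 0.502 of that water:
0.502×0.824×(1−α)×1350 = 421.88
(1−α) = 421.88/558.42 = 0.7555;  α = 0.2445.
Bypass flow = 0.2445×1350 = 330.11 g/s.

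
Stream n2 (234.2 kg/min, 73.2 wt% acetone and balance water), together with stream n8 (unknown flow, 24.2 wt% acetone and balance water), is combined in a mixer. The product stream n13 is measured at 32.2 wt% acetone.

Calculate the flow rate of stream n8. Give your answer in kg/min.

Let n8 be the unknown flow. Total out = 234.2 + n8.
acetone balance: 171.43 + 0.242·n8 = 0.322·(234.2 + n8)
(0.242 − 0.322)·n8 = 0.322×234.2 − 171.43 = -96.022
n8 = -96.022 / -0.080 = 1200.3 kg/min

1200 kg/min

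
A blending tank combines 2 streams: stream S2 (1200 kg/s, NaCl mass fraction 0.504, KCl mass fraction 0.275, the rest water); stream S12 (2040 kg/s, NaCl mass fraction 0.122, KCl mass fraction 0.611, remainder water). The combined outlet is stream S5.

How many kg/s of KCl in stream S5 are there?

1576 kg/s

KCl out = KCl in = 1200×0.275 + 2040×0.611 = 1576.4 kg/s.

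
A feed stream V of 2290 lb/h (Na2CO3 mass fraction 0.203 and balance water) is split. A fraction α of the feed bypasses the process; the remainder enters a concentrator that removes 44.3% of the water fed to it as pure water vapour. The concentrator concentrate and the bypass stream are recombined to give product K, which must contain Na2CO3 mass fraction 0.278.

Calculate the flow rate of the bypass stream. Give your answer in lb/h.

540.2 lb/h

All 2290×0.203 = 464.87 lb/h of Na2CO3 reaches K, so K = 464.87/0.278 = 1672.2 lb/h and vapour = 617.81 lb/h.
The evaporator receives (1−α)·2290 of feed at 0.797 water and removes 0.443 of that water:
0.443×0.797×(1−α)×2290 = 617.81
(1−α) = 617.81/808.53 = 0.7641;  α = 0.2359.
Bypass flow = 0.2359×2290 = 540.19 lb/h.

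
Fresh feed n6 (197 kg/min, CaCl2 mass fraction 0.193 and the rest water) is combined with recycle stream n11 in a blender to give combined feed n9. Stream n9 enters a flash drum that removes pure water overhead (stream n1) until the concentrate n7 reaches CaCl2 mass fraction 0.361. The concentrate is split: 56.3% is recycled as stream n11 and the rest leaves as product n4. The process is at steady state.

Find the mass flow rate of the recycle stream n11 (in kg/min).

135.7 kg/min

Overall CaCl2 balance (none leaves overhead): CaCl2 in fresh feed = CaCl2 in product, i.e. 197×0.193 = (1−0.563)·n7·0.361.
n7 = 38.021/(0.361×0.437) = 241.01 kg/min.
Recycle n11 = 0.563×241.01 = 135.69 kg/min.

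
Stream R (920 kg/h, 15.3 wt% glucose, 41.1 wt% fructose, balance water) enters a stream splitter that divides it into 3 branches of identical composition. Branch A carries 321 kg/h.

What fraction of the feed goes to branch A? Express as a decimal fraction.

0.349

Fraction to A = 321/920 = 0.3489.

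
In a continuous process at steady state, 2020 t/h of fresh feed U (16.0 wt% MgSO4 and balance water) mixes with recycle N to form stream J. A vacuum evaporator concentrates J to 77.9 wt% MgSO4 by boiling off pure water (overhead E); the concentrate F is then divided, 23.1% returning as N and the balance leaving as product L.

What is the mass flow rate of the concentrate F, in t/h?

Overall MgSO4 balance (none leaves overhead): MgSO4 in fresh feed = MgSO4 in product, i.e. 2020×0.160 = (1−0.231)·F·0.779.
F = 323.2/(0.779×0.769) = 539.52 t/h.

539.5 t/h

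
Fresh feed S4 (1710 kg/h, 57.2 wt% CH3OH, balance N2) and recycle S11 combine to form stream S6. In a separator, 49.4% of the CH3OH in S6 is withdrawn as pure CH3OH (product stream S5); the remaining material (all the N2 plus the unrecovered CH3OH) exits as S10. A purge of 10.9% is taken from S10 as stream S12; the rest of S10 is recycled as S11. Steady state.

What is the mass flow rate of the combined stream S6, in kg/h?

8496 kg/h

N2 enters only via S4 and leaves only via the purge: 1710×0.428 = 0.109×(N2 in S10), and the separator passes all N2, so N2 in S6 = N2 in S10 = 6714.5 kg/h.
CH3OH in S6: m_A = 1710×0.572 + (1−0.109)·(1−0.494)·m_A, so m_A = 978.12/0.5492 = 1781.1 kg/h.
S6 = 1781.1 + 6714.5 = 8495.6 kg/h.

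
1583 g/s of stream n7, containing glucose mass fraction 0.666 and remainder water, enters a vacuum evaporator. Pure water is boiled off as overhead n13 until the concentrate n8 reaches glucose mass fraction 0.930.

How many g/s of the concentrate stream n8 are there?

glucose is conserved: 1583×0.666 = 1054.3 g/s all reports to the concentrate.
Concentrate = 1054.3/(target fraction) = 1133.6 g/s.

1134 g/s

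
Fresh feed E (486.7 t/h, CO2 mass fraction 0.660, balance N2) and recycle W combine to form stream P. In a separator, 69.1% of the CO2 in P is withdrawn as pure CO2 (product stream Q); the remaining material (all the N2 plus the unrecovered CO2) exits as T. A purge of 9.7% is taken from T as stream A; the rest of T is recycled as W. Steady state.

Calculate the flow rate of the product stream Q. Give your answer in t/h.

CO2 in P: m_A = 486.7×0.660 + (1−0.097)·(1−0.691)·m_A, so m_A = 321.22/0.7210 = 445.54 t/h.
Product Q = 0.691×445.54 = 307.87 t/h.

307.9 t/h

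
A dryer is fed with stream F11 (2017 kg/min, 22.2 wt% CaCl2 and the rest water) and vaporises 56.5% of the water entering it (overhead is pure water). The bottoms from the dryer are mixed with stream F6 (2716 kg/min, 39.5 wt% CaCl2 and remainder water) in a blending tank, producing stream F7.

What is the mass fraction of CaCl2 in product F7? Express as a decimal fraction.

0.395

Vapour removed = 0.565×0.778×2017 = 886.61 kg/min; concentrate = 1130.4 kg/min.
CaCl2 reaching the mixer = 447.77 (from concentrate) + 2716×0.395 = 1520.6 kg/min.
Product flow = 1130.4 + 2716 = 3846.4 kg/min; CaCl2 fraction = 0.395.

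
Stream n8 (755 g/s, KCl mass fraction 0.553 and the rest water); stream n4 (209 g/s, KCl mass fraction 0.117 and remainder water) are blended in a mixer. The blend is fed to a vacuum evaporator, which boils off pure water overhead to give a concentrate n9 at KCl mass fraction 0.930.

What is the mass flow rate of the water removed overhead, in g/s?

488.8 g/s

KCl entering = 755×0.553 + 209×0.117 = 441.97 g/s.
All KCl reports to n9, so n9 = 441.97/0.930 = 475.23 g/s.
Total feed = 964 g/s; overhead = 964 − 475.23 = 488.77 g/s.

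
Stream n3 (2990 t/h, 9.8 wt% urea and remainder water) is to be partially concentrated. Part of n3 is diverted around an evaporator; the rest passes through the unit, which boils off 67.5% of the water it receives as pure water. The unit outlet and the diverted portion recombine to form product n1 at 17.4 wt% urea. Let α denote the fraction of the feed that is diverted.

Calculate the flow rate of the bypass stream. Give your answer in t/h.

845 t/h

All 2990×0.098 = 293.02 t/h of urea reaches n1, so n1 = 293.02/0.174 = 1684 t/h and vapour = 1306 t/h.
The evaporator receives (1−α)·2990 of feed at 0.902 water and removes 0.675 of that water:
0.675×0.902×(1−α)×2990 = 1306
(1−α) = 1306/1820.5 = 0.7174;  α = 0.2826.
Bypass flow = 0.2826×2990 = 845.01 t/h.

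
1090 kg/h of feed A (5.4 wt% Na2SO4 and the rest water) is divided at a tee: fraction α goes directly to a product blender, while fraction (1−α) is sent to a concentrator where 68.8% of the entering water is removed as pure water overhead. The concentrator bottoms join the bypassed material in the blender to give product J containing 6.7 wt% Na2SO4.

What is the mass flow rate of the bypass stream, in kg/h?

765.1 kg/h

All 1090×0.054 = 58.86 kg/h of Na2SO4 reaches J, so J = 58.86/0.067 = 878.51 kg/h and vapour = 211.49 kg/h.
The evaporator receives (1−α)·1090 of feed at 0.946 water and removes 0.688 of that water:
0.688×0.946×(1−α)×1090 = 211.49
(1−α) = 211.49/709.42 = 0.2981;  α = 0.7019.
Bypass flow = 0.7019×1090 = 765.05 kg/h.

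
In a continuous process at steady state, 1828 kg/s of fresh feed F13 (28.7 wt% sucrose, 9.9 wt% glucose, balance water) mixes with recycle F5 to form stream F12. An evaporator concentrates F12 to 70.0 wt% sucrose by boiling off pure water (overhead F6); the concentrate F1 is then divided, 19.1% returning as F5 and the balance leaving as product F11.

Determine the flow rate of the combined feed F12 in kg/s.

Overall sucrose balance (none leaves overhead): sucrose in fresh feed = sucrose in product, i.e. 1828×0.287 = (1−0.191)·F1·0.700.
F1 = 524.64/(0.700×0.809) = 926.43 kg/s.
Recycle F5 = 0.191×926.43 = 176.95 kg/s.
Combined feed F12 = 1828 + 176.95 = 2004.9 kg/s.

2005 kg/s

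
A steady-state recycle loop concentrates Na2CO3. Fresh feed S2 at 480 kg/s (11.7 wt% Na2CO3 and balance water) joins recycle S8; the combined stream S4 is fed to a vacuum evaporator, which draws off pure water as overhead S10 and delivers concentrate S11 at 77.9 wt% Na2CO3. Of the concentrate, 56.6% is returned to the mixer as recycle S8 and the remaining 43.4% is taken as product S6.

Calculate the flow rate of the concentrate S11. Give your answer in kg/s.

Overall Na2CO3 balance (none leaves overhead): Na2CO3 in fresh feed = Na2CO3 in product, i.e. 480×0.117 = (1−0.566)·S11·0.779.
S11 = 56.16/(0.779×0.434) = 166.11 kg/s.

166.1 kg/s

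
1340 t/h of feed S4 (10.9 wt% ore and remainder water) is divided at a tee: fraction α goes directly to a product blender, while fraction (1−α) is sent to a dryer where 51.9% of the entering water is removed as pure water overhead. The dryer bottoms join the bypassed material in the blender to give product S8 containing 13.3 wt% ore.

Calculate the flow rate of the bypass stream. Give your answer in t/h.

817.1 t/h

All 1340×0.109 = 146.06 t/h of ore reaches S8, so S8 = 146.06/0.133 = 1098.2 t/h and vapour = 241.8 t/h.
The evaporator receives (1−α)·1340 of feed at 0.891 water and removes 0.519 of that water:
0.519×0.891×(1−α)×1340 = 241.8
(1−α) = 241.8/619.65 = 0.3902;  α = 0.6098.
Bypass flow = 0.6098×1340 = 817.1 t/h.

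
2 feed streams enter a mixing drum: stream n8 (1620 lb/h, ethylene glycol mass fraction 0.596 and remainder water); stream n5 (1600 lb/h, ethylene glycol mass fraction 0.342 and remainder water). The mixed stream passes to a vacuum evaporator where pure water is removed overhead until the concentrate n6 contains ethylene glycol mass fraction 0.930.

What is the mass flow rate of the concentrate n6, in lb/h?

ethylene glycol entering = 1620×0.596 + 1600×0.342 = 1512.7 lb/h.
All ethylene glycol reports to n6, so n6 = 1512.7/0.930 = 1626.6 lb/h.

1627 lb/h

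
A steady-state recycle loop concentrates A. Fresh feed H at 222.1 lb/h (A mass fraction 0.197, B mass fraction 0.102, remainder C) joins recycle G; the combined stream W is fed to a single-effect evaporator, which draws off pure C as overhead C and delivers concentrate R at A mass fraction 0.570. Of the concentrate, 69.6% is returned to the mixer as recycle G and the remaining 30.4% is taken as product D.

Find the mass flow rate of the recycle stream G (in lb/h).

175.7 lb/h

Overall A balance (none leaves overhead): A in fresh feed = A in product, i.e. 222.1×0.197 = (1−0.696)·R·0.570.
R = 43.754/(0.570×0.304) = 252.5 lb/h.
Recycle G = 0.696×252.5 = 175.74 lb/h.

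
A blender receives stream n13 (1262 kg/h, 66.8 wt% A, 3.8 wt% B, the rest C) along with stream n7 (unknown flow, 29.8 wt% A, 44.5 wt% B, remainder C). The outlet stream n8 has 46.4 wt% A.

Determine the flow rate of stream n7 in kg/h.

Let n7 be the unknown flow. Total out = 1262 + n7.
A balance: 843.02 + 0.298·n7 = 0.464·(1262 + n7)
(0.298 − 0.464)·n7 = 0.464×1262 − 843.02 = -257.45
n7 = -257.45 / -0.166 = 1550.9 kg/h

1551 kg/h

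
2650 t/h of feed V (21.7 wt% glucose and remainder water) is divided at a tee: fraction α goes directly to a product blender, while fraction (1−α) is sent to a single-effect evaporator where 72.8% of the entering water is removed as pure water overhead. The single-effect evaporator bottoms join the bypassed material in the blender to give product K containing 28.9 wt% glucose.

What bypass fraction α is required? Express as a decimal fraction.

All 2650×0.217 = 575.05 t/h of glucose reaches K, so K = 575.05/0.289 = 1989.8 t/h and vapour = 660.21 t/h.
The evaporator receives (1−α)·2650 of feed at 0.783 water and removes 0.728 of that water:
0.728×0.783×(1−α)×2650 = 660.21
(1−α) = 660.21/1510.6 = 0.4371;  α = 0.5629.

0.563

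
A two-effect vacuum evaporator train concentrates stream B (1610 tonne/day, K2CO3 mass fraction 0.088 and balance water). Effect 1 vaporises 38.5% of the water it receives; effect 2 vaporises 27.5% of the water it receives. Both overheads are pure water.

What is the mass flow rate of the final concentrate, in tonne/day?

water in feed = 1610×0.912 = 1468.3 tonne/day.
After stage 1: water left = (1−0.385)×1468.3 = 903.02; stream total = 1044.7 tonne/day.
After stage 2: water left = (1−0.275)×903.02 = 654.69; final concentrate = 796.37 tonne/day.

796.4 tonne/day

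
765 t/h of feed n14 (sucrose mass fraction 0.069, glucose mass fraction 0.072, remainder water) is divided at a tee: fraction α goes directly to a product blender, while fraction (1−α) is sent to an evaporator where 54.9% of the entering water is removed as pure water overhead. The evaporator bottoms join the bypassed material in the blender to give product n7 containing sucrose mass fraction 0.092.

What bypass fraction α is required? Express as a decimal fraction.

All 765×0.069 = 52.785 t/h of sucrose reaches n7, so n7 = 52.785/0.092 = 573.75 t/h and vapour = 191.25 t/h.
The evaporator receives (1−α)·765 of feed at 0.859 water and removes 0.549 of that water:
0.549×0.859×(1−α)×765 = 191.25
(1−α) = 191.25/360.77 = 0.5301;  α = 0.4699.

0.470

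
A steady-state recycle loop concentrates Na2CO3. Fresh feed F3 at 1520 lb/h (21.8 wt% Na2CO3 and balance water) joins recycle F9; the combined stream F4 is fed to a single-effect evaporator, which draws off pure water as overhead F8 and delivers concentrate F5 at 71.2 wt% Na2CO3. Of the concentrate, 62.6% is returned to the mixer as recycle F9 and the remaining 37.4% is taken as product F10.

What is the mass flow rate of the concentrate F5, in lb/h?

Overall Na2CO3 balance (none leaves overhead): Na2CO3 in fresh feed = Na2CO3 in product, i.e. 1520×0.218 = (1−0.626)·F5·0.712.
F5 = 331.36/(0.712×0.374) = 1244.4 lb/h.

1244 lb/h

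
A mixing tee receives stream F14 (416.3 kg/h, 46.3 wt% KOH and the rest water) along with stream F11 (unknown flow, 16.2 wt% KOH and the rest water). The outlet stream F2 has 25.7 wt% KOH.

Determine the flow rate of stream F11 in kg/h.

Let F11 be the unknown flow. Total out = 416.3 + F11.
KOH balance: 192.75 + 0.162·F11 = 0.257·(416.3 + F11)
(0.162 − 0.257)·F11 = 0.257×416.3 − 192.75 = -85.758
F11 = -85.758 / -0.095 = 902.71 kg/h

902.7 kg/h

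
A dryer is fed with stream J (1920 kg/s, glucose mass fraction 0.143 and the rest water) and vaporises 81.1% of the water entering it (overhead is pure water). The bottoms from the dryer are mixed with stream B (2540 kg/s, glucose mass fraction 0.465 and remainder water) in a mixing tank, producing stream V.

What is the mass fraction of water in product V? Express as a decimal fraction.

0.534

Vapour removed = 0.811×0.857×1920 = 1334.5 kg/s; concentrate = 585.55 kg/s.
water reaching the mixer = 310.99 (from concentrate) + 2540×0.535 = 1669.9 kg/s.
Product flow = 585.55 + 2540 = 3125.5 kg/s; water fraction = 0.534.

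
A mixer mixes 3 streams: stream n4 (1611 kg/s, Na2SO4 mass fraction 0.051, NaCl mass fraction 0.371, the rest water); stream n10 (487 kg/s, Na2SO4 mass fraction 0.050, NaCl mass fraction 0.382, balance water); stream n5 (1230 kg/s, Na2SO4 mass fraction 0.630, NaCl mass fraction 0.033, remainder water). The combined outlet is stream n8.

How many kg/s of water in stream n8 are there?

water out = water in = 1611×0.578 + 487×0.568 + 1230×0.337 = 1622.3 kg/s.

1622 kg/s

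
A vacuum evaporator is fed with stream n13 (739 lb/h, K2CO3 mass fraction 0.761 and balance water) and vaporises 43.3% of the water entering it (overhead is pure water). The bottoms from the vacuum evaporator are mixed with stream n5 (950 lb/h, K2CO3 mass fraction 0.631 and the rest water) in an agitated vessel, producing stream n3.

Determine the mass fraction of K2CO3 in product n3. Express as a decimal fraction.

0.721

Vapour removed = 0.433×0.239×739 = 76.477 lb/h; concentrate = 662.52 lb/h.
K2CO3 reaching the mixer = 562.38 (from concentrate) + 950×0.631 = 1161.8 lb/h.
Product flow = 662.52 + 950 = 1612.5 lb/h; K2CO3 fraction = 0.721.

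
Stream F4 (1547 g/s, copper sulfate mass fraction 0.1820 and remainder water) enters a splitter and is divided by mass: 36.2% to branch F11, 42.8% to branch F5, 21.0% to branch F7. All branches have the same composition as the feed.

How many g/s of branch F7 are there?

Branch F7 flow = 0.210×1547 = 324.87 g/s.

324.9 g/s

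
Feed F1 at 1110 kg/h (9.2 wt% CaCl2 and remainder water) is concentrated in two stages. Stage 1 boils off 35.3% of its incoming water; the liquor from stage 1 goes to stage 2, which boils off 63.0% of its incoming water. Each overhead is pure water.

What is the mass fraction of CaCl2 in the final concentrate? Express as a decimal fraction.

0.2974

water in feed = 1110×0.908 = 1007.9 kg/h.
After stage 1: water left = (1−0.353)×1007.9 = 652.1; stream total = 754.22 kg/h.
After stage 2: water left = (1−0.630)×652.1 = 241.28; final concentrate = 343.4 kg/h.
CaCl2 fraction = 102.12/343.4 = 0.2974.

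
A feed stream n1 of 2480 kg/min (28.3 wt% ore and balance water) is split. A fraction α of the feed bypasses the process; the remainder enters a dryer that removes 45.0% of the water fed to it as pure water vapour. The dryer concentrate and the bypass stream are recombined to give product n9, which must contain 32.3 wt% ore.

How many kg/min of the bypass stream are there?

All 2480×0.283 = 701.84 kg/min of ore reaches n9, so n9 = 701.84/0.323 = 2172.9 kg/min and vapour = 307.12 kg/min.
The evaporator receives (1−α)·2480 of feed at 0.717 water and removes 0.450 of that water:
0.450×0.717×(1−α)×2480 = 307.12
(1−α) = 307.12/800.17 = 0.3838;  α = 0.6162.
Bypass flow = 0.6162×2480 = 1528.1 kg/min.

1528 kg/min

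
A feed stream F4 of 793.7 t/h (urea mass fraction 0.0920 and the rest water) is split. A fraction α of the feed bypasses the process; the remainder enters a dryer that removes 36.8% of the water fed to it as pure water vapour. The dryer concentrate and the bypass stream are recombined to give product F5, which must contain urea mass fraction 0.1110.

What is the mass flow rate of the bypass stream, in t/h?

All 793.7×0.092 = 73.02 t/h of urea reaches F5, so F5 = 73.02/0.111 = 657.84 t/h and vapour = 135.86 t/h.
The evaporator receives (1−α)·793.7 of feed at 0.908 water and removes 0.368 of that water:
0.368×0.908×(1−α)×793.7 = 135.86
(1−α) = 135.86/265.21 = 0.5123;  α = 0.4877.
Bypass flow = 0.4877×793.7 = 387.11 t/h.

387.1 t/h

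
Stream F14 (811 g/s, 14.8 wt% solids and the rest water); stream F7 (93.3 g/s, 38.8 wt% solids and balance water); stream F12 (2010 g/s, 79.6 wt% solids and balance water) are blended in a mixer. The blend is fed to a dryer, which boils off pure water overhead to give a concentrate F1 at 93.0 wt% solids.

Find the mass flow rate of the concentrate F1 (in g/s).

solids entering = 811×0.148 + 93.3×0.388 + 2010×0.796 = 1756.2 g/s.
All solids reports to F1, so F1 = 1756.2/0.930 = 1888.4 g/s.

1888 g/s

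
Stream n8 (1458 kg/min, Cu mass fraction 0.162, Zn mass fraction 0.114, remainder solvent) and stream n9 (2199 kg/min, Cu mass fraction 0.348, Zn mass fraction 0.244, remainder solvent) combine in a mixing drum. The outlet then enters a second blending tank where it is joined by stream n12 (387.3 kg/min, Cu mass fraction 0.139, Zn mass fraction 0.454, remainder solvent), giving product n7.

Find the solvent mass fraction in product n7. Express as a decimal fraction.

Overall, product flow = 4044.3 kg/min.
solvent in = 1458×0.724 + 2199×0.408 + 387.3×0.407 = 2110.4 kg/min.
solvent fraction in n7 = 0.522.

0.522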